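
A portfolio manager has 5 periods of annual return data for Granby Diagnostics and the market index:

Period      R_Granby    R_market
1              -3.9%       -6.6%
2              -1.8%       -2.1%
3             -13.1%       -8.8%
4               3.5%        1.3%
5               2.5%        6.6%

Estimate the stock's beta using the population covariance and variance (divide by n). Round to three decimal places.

0.928

Mean R_i = (-3.9 − 1.8 − 13.1 + 3.5 + 2.5) / 5 = -2.5600%
Mean R_m = (-6.6 − 2.1 − 8.8 + 1.3 + 6.6) / 5 = -1.9200%
Σ(R_i − R̄_i)(R_m − R̄_m) = 141.2740  ⇒  Cov = 141.2740 / 5 = 28.2548
Σ(R_m − R̄_m)² = 152.2280  ⇒  Var(R_m) = 152.2280 / 5 = 30.4456
β = Cov / Var(R_m) = 28.2548 / 30.4456 = 0.9280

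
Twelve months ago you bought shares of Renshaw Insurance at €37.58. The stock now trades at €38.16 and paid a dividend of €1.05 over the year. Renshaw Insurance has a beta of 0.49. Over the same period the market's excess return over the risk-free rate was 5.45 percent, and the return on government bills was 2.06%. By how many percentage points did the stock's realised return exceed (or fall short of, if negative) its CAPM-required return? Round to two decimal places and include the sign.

-0.39%

Realised HPR = (P1 + D1 − P0) / P0 = (38.16 + 1.05 − 37.58) / 37.58 = 1.63 / 37.58 = 4.3374%
CAPM required = R_f + β·MRP = 2.06% + 0.49 × 5.45% = 4.7305%
α = realised − required = 4.3374% − 4.7305% = -0.39%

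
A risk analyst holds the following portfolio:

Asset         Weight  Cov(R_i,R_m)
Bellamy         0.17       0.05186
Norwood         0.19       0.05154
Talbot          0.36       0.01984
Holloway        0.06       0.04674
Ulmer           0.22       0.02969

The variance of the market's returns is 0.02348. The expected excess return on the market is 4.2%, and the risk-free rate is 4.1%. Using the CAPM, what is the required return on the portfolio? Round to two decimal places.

β_Bellamy = 0.05186 / 0.02348 = 2.2087
β_Norwood = 0.05154 / 0.02348 = 2.1951
β_Talbot = 0.01984 / 0.02348 = 0.8450
β_Holloway = 0.04674 / 0.02348 = 1.9906
β_Ulmer = 0.02969 / 0.02348 = 1.2645
β_P = Σ w_i β_i = 0.17×2.2087 + 0.19×2.1951 + 0.36×0.8450 + 0.06×1.9906 + 0.22×1.2645 = 1.4944
E(R_P) = R_f + β_P × MRP = 4.1% + 1.4944 × 4.2% = 10.38%

10.38%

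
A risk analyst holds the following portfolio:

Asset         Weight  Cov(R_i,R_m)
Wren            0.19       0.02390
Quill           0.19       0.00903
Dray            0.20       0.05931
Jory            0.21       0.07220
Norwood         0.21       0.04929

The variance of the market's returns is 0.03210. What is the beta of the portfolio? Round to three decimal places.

β_Wren = 0.02390 / 0.03210 = 0.7445
β_Quill = 0.00903 / 0.03210 = 0.2813
β_Dray = 0.05931 / 0.03210 = 1.8477
β_Jory = 0.07220 / 0.03210 = 2.2492
β_Norwood = 0.04929 / 0.03210 = 1.5355
β_P = Σ w_i β_i = 0.19×0.7445 + 0.19×0.2813 + 0.20×1.8477 + 0.21×2.2492 + 0.21×1.5355 = 1.3592

1.359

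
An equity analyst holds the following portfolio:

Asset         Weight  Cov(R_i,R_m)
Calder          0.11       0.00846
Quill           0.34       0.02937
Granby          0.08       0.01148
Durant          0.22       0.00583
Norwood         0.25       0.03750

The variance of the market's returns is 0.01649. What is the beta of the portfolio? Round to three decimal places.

β_Calder = 0.00846 / 0.01649 = 0.5130
β_Quill = 0.02937 / 0.01649 = 1.7811
β_Granby = 0.01148 / 0.01649 = 0.6962
β_Durant = 0.00583 / 0.01649 = 0.3535
β_Norwood = 0.03750 / 0.01649 = 2.2741
β_P = Σ w_i β_i = 0.11×0.5130 + 0.34×1.7811 + 0.08×0.6962 + 0.22×0.3535 + 0.25×2.2741 = 1.3640

1.364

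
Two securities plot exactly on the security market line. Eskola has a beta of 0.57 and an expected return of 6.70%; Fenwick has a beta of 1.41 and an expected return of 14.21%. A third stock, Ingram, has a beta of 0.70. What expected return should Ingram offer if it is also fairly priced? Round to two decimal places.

7.86%

MRP (SML slope) = (14.21% − 6.70%) / (1.41 − 0.57) = 7.51% / 0.84 = 8.9405%
R_f (intercept) = 6.70% − 0.57 × 8.9405% = 1.6039%
E(R_Ingram) = R_f + β × MRP = 1.6039% + 0.70 × 8.9405% = 7.86%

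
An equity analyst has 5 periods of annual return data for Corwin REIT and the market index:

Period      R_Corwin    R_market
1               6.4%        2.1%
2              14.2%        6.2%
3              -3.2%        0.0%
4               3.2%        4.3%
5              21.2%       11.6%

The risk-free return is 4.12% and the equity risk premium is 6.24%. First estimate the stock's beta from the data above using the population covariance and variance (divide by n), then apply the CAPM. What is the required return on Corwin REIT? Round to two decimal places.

Mean R_i = (6.4 + 14.2 − 3.2 + 3.2 + 21.2) / 5 = 8.3600%
Mean R_m = (2.1 + 6.2 + 0.0 + 4.3 + 11.6) / 5 = 4.8400%
Σ(R_i − R̄_i)(R_m − R̄_m) = 158.8480  ⇒  Cov = 158.8480 / 5 = 31.7696
Σ(R_m − R̄_m)² = 78.7720  ⇒  Var(R_m) = 78.7720 / 5 = 15.7544
β = Cov / Var(R_m) = 31.7696 / 15.7544 = 2.0166
E(R) = R_f + β × MRP = 4.12% + 2.0166 × 6.24% = 16.70%

16.70%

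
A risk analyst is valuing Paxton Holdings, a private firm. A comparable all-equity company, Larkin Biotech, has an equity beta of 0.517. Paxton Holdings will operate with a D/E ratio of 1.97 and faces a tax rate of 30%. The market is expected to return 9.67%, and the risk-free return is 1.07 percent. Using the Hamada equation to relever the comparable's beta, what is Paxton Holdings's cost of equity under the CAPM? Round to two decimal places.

11.65%

β_L = β_U × [1 + (1 − t)(D/E)] = 0.517 × [1 + (1 − 0.30) × 1.97]
    = 0.517 × [1 + 0.70 × 1.97] = 0.517 × 2.3790 = 1.2299
MRP = 9.67% − 1.07% = 8.60%
E(R) = R_f + β_L × MRP = 1.07% + 1.2299 × 8.60% = 11.65%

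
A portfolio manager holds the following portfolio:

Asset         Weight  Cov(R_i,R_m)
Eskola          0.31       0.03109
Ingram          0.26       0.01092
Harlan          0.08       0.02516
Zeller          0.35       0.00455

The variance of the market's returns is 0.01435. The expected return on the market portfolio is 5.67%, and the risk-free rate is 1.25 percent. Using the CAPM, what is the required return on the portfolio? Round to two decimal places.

6.20%

β_Eskola = 0.03109 / 0.01435 = 2.1666
β_Ingram = 0.01092 / 0.01435 = 0.7610
β_Harlan = 0.02516 / 0.01435 = 1.7533
β_Zeller = 0.00455 / 0.01435 = 0.3171
β_P = Σ w_i β_i = 0.31×2.1666 + 0.26×0.7610 + 0.08×1.7533 + 0.35×0.3171 = 1.1208
MRP = 5.67% − 1.25% = 4.42%
E(R_P) = R_f + β_P × MRP = 1.25% + 1.1208 × 4.42% = 6.20%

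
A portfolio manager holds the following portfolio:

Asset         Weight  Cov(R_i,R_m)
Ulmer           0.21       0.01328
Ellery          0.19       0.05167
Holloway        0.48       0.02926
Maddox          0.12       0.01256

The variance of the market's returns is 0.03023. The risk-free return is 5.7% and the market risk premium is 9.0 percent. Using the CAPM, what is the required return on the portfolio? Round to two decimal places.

β_Ulmer = 0.01328 / 0.03023 = 0.4393
β_Ellery = 0.05167 / 0.03023 = 1.7092
β_Holloway = 0.02926 / 0.03023 = 0.9679
β_Maddox = 0.01256 / 0.03023 = 0.4155
β_P = Σ w_i β_i = 0.21×0.4393 + 0.19×1.7092 + 0.48×0.9679 + 0.12×0.4155 = 0.9315
E(R_P) = R_f + β_P × MRP = 5.7% + 0.9315 × 9.0% = 14.08%

14.08%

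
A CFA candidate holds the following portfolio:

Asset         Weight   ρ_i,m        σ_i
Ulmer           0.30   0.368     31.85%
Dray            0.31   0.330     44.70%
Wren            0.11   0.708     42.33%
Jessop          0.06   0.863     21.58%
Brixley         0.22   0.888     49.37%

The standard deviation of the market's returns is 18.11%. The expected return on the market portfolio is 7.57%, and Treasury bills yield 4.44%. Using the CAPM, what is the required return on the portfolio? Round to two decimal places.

β_Ulmer = 0.368 × 31.85% / 18.11% = 0.6472
β_Dray = 0.330 × 44.70% / 18.11% = 0.8145
β_Wren = 0.708 × 42.33% / 18.11% = 1.6549
β_Jessop = 0.863 × 21.58% / 18.11% = 1.0284
β_Brixley = 0.888 × 49.37% / 18.11% = 2.4208
β_P = Σ w_i β_i = 0.30×0.6472 + 0.31×0.8145 + 0.11×1.6549 + 0.06×1.0284 + 0.22×2.4208 = 1.2230
MRP = 7.57% − 4.44% = 3.13%
E(R_P) = R_f + β_P × MRP = 4.44% + 1.2230 × 3.13% = 8.27%

8.27%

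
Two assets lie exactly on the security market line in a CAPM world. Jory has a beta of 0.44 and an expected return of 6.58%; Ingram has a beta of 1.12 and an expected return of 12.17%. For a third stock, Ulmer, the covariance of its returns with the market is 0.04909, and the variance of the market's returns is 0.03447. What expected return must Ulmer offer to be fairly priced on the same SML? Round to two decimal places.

MRP = (12.17% − 6.58%) / (1.12 − 0.44) = 8.2206%
R_f = 6.58% − 0.44 × 8.2206% = 2.9629%
β_Ulmer = Cov / Var(R_m) = 0.04909 / 0.03447 = 1.4241
E(R_Ulmer) = R_f + β × MRP = 2.9629% + 1.4241 × 8.2206% = 14.67%

14.67%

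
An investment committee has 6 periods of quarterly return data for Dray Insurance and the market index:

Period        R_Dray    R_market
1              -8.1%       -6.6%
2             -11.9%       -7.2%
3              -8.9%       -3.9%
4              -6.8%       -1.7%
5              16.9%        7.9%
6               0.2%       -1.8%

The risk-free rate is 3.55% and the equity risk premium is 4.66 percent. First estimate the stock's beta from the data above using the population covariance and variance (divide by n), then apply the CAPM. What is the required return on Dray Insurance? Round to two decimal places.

Mean R_i = (-8.1 − 11.9 − 8.9 − 6.8 + 16.9 + 0.2) / 6 = -3.1000%
Mean R_m = (-6.6 − 7.2 − 3.9 − 1.7 + 7.9 − 1.8) / 6 = -2.2167%
Σ(R_i − R̄_i)(R_m − R̄_m) = 277.3300  ⇒  Cov = 277.3300 / 6 = 46.2217
Σ(R_m − R̄_m)² = 149.6683  ⇒  Var(R_m) = 149.6683 / 6 = 24.9447
β = Cov / Var(R_m) = 46.2217 / 24.9447 = 1.8530
E(R) = R_f + β × MRP = 3.55% + 1.8530 × 4.66% = 12.18%

12.18%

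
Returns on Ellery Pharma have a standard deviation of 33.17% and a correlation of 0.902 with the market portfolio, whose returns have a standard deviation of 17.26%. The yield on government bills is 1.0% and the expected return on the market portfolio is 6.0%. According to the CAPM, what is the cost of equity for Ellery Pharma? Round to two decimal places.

β = ρ × σ_i / σ_m = 0.902 × 33.17% / 17.26% = 1.7334
MRP = 6.0% − 1.0% = 5.00%
E(R) = 1.0% + 1.7334 × 5.0% = 9.67%

9.67%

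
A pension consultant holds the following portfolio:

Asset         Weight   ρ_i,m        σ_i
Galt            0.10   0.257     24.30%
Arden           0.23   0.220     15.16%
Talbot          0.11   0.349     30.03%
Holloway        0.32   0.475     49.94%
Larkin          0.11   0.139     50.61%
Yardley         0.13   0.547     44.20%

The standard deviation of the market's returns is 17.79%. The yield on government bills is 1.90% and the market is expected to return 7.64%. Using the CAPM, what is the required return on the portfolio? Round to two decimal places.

6.43%

β_Galt = 0.257 × 24.30% / 17.79% = 0.3510
β_Arden = 0.220 × 15.16% / 17.79% = 0.1875
β_Talbot = 0.349 × 30.03% / 17.79% = 0.5891
β_Holloway = 0.475 × 49.94% / 17.79% = 1.3334
β_Larkin = 0.139 × 50.61% / 17.79% = 0.3954
β_Yardley = 0.547 × 44.20% / 17.79% = 1.3590
β_P = Σ w_i β_i = 0.10×0.3510 + 0.23×0.1875 + 0.11×0.5891 + 0.32×1.3334 + 0.11×0.3954 + 0.13×1.3590 = 0.7899
MRP = 7.64% − 1.90% = 5.74%
E(R_P) = R_f + β_P × MRP = 1.90% + 0.7899 × 5.74% = 6.43%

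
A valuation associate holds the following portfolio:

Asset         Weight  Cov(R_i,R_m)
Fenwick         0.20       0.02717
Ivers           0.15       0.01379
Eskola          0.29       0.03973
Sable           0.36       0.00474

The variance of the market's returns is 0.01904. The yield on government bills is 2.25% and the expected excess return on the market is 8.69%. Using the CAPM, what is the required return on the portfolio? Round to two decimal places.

β_Fenwick = 0.02717 / 0.01904 = 1.4270
β_Ivers = 0.01379 / 0.01904 = 0.7243
β_Eskola = 0.03973 / 0.01904 = 2.0867
β_Sable = 0.00474 / 0.01904 = 0.2489
β_P = Σ w_i β_i = 0.20×1.4270 + 0.15×0.7243 + 0.29×2.0867 + 0.36×0.2489 = 1.0888
E(R_P) = R_f + β_P × MRP = 2.25% + 1.0888 × 8.69% = 11.71%

11.71%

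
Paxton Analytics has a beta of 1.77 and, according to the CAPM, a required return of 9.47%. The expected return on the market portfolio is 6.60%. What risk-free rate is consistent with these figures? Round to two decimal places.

E(R) = R_f + β(E(R_m) − R_f) = R_f(1 − β) + β·E(R_m)
9.47% = R_f × (1 − 1.77) + 1.77 × 6.60%
9.47% = R_f × -0.77 + 11.6820%
R_f = (9.47% − 11.6820%) / -0.77 = 2.87%

2.87%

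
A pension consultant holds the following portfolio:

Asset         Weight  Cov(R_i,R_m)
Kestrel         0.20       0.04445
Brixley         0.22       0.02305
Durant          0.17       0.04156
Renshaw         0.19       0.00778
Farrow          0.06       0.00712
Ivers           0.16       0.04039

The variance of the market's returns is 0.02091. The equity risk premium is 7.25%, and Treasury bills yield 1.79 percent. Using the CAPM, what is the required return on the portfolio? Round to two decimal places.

11.98%

β_Kestrel = 0.04445 / 0.02091 = 2.1258
β_Brixley = 0.02305 / 0.02091 = 1.1023
β_Durant = 0.04156 / 0.02091 = 1.9876
β_Renshaw = 0.00778 / 0.02091 = 0.3721
β_Farrow = 0.00712 / 0.02091 = 0.3405
β_Ivers = 0.04039 / 0.02091 = 1.9316
β_P = Σ w_i β_i = 0.20×2.1258 + 0.22×1.1023 + 0.17×1.9876 + 0.19×0.3721 + 0.06×0.3405 + 0.16×1.9316 = 1.4057
E(R_P) = R_f + β_P × MRP = 1.79% + 1.4057 × 7.25% = 11.98%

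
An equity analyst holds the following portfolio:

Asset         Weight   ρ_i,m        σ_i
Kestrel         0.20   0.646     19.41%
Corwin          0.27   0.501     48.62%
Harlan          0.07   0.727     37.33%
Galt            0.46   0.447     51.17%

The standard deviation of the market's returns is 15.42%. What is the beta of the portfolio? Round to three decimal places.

β_Kestrel = 0.646 × 19.41% / 15.42% = 0.8132
β_Corwin = 0.501 × 48.62% / 15.42% = 1.5797
β_Harlan = 0.727 × 37.33% / 15.42% = 1.7600
β_Galt = 0.447 × 51.17% / 15.42% = 1.4833
β_P = Σ w_i β_i = 0.20×0.8132 + 0.27×1.5797 + 0.07×1.7600 + 0.46×1.4833 = 1.3947

1.395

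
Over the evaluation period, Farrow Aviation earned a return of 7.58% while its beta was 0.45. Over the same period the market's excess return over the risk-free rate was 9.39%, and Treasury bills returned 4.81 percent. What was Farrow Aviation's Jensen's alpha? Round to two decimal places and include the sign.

CAPM benchmark = R_f + β(R_m − R_f) = 4.81% + 0.45 × 9.39% = 9.0355%
α = actual − benchmark = 7.58% − 9.0355% = -1.46%

-1.46%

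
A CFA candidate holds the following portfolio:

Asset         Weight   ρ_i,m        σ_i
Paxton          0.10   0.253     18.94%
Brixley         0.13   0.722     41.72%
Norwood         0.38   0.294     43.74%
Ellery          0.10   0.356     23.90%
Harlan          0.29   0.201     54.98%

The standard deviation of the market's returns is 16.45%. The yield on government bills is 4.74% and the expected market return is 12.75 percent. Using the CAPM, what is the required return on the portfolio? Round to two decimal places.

11.23%

β_Paxton = 0.253 × 18.94% / 16.45% = 0.2913
β_Brixley = 0.722 × 41.72% / 16.45% = 1.8311
β_Norwood = 0.294 × 43.74% / 16.45% = 0.7817
β_Ellery = 0.356 × 23.90% / 16.45% = 0.5172
β_Harlan = 0.201 × 54.98% / 16.45% = 0.6718
β_P = Σ w_i β_i = 0.10×0.2913 + 0.13×1.8311 + 0.38×0.7817 + 0.10×0.5172 + 0.29×0.6718 = 0.8108
MRP = 12.75% − 4.74% = 8.01%
E(R_P) = R_f + β_P × MRP = 4.74% + 0.8108 × 8.01% = 11.23%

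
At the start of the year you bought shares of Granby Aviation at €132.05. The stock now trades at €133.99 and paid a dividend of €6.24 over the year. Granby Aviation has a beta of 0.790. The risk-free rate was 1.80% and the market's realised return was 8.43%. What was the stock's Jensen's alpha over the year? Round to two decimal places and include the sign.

Realised HPR = (P1 + D1 − P0) / P0 = (133.99 + 6.24 − 132.05) / 132.05 = 8.18 / 132.05 = 6.1946%
MRP = 8.43% − 1.80% = 6.63%
CAPM required = R_f + β·MRP = 1.80% + 0.790 × 6.63% = 7.03770%
α = realised − required = 6.1946% − 7.03770% = -0.84%

-0.84%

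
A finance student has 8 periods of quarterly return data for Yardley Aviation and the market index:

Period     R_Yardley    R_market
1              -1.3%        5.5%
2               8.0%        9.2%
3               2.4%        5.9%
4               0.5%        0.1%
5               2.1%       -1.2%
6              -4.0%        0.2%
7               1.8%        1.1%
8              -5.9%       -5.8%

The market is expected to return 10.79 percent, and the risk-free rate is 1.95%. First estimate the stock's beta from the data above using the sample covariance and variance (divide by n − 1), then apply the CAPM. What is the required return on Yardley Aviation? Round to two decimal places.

7.93%

Mean R_i = (-1.3 + 8.0 + 2.4 + 0.5 + 2.1 − 4.0 + 1.8 − 5.9) / 8 = 0.4500%
Mean R_m = (5.5 + 9.2 + 5.9 + 0.1 − 1.2 + 0.2 + 1.1 − 5.8) / 8 = 1.8750%
Σ(R_i − R̄_i)(R_m − R̄_m) = 106.7900  ⇒  Cov = 106.7900 / 7 = 15.2557
Σ(R_m − R̄_m)² = 157.9150  ⇒  Var(R_m) = 157.9150 / 7 = 22.5593
β = Cov / Var(R_m) = 15.2557 / 22.5593 = 0.6762
MRP = 10.79% − 1.95% = 8.84%
E(R) = R_f + β × MRP = 1.95% + 0.6762 × 8.84% = 7.93%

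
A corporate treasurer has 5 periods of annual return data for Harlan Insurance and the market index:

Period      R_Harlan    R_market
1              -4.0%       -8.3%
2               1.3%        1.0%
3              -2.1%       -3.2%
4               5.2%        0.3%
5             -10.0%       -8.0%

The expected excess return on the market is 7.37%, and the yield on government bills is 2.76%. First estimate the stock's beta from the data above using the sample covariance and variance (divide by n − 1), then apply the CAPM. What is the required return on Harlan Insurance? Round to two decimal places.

Mean R_i = (-4.0 + 1.3 − 2.1 + 5.2 − 10.0) / 5 = -1.9200%
Mean R_m = (-8.3 + 1.0 − 3.2 + 0.3 − 8.0) / 5 = -3.6400%
Σ(R_i − R̄_i)(R_m − R̄_m) = 87.8360  ⇒  Cov = 87.8360 / 4 = 21.9590
Σ(R_m − R̄_m)² = 77.9720  ⇒  Var(R_m) = 77.9720 / 4 = 19.4930
β = Cov / Var(R_m) = 21.9590 / 19.4930 = 1.1265
E(R) = R_f + β × MRP = 2.76% + 1.1265 × 7.37% = 11.06%

11.06%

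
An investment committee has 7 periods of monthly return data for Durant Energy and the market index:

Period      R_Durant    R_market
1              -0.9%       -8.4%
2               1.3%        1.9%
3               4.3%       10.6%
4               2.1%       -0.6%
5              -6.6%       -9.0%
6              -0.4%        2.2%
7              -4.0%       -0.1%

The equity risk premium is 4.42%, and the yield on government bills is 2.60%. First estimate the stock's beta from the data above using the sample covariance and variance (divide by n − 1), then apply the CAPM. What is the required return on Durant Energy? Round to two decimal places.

4.41%

Mean R_i = (-0.9 + 1.3 + 4.3 + 2.1 − 6.6 − 0.4 − 4.0) / 7 = -0.6000%
Mean R_m = (-8.4 + 1.9 + 10.6 − 0.6 − 9.0 + 2.2 − 0.1) / 7 = -0.4857%
Σ(R_i − R̄_i)(R_m − R̄_m) = 111.2300  ⇒  Cov = 111.2300 / 6 = 18.5383
Σ(R_m − R̄_m)² = 271.0886  ⇒  Var(R_m) = 271.0886 / 6 = 45.1814
β = Cov / Var(R_m) = 18.5383 / 45.1814 = 0.4103
E(R) = R_f + β × MRP = 2.60% + 0.4103 × 4.42% = 4.41%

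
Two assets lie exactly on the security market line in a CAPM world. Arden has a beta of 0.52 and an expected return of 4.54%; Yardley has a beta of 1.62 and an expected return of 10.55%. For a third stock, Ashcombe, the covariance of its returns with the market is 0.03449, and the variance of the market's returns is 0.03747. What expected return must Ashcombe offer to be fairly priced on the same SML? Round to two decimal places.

MRP = (10.55% − 4.54%) / (1.62 − 0.52) = 5.4636%
R_f = 4.54% − 0.52 × 5.4636% = 1.6989%
β_Ashcombe = Cov / Var(R_m) = 0.03449 / 0.03747 = 0.9205
E(R_Ashcombe) = R_f + β × MRP = 1.6989% + 0.9205 × 5.4636% = 6.73%

6.73%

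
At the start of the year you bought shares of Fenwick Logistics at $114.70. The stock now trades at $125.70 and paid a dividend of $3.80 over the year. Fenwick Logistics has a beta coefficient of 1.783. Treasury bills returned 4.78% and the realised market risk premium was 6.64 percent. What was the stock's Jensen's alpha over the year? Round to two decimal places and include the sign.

-3.72%

Realised HPR = (P1 + D1 − P0) / P0 = (125.70 + 3.80 − 114.70) / 114.70 = 14.80 / 114.70 = 12.9032%
CAPM required = R_f + β·MRP = 4.78% + 1.783 × 6.64% = 16.61912%
α = realised − required = 12.9032% − 16.61912% = -3.72%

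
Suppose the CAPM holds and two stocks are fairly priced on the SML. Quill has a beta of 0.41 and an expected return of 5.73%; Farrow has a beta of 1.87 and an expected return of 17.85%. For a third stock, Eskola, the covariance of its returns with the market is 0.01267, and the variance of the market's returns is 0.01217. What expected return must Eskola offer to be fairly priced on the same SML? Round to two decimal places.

10.97%

MRP = (17.85% − 5.73%) / (1.87 − 0.41) = 8.3014%
R_f = 5.73% − 0.41 × 8.3014% = 2.3264%
β_Eskola = Cov / Var(R_m) = 0.01267 / 0.01217 = 1.0411
E(R_Eskola) = R_f + β × MRP = 2.3264% + 1.0411 × 8.3014% = 10.97%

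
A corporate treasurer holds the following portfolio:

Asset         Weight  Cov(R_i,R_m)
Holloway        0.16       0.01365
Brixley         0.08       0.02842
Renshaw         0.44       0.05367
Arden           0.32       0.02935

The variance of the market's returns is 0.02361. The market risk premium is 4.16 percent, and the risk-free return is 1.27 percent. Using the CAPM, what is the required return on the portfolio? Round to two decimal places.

7.87%

β_Holloway = 0.01365 / 0.02361 = 0.5781
β_Brixley = 0.02842 / 0.02361 = 1.2037
β_Renshaw = 0.05367 / 0.02361 = 2.2732
β_Arden = 0.02935 / 0.02361 = 1.2431
β_P = Σ w_i β_i = 0.16×0.5781 + 0.08×1.2037 + 0.44×2.2732 + 0.32×1.2431 = 1.5868
E(R_P) = R_f + β_P × MRP = 1.27% + 1.5868 × 4.16% = 7.87%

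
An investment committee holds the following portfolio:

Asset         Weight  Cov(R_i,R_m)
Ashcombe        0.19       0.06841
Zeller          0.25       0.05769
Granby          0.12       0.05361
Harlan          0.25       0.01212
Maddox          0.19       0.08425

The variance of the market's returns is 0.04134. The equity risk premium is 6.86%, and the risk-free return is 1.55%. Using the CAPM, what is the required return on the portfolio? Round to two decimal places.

10.33%

β_Ashcombe = 0.06841 / 0.04134 = 1.6548
β_Zeller = 0.05769 / 0.04134 = 1.3955
β_Granby = 0.05361 / 0.04134 = 1.2968
β_Harlan = 0.01212 / 0.04134 = 0.2932
β_Maddox = 0.08425 / 0.04134 = 2.0380
β_P = Σ w_i β_i = 0.19×1.6548 + 0.25×1.3955 + 0.12×1.2968 + 0.25×0.2932 + 0.19×2.0380 = 1.2794
E(R_P) = R_f + β_P × MRP = 1.55% + 1.2794 × 6.86% = 10.33%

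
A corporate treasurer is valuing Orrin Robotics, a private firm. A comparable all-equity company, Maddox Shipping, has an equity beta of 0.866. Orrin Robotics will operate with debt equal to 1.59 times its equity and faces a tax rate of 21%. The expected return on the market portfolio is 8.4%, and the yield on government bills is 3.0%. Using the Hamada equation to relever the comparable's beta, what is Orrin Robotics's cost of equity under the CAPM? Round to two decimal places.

13.55%

β_L = β_U × [1 + (1 − t)(D/E)] = 0.866 × [1 + (1 − 0.21) × 1.59]
    = 0.866 × [1 + 0.79 × 1.59] = 0.866 × 2.2561 = 1.9538
MRP = 8.4% − 3.0% = 5.40%
E(R) = R_f + β_L × MRP = 3.0% + 1.9538 × 5.4% = 13.55%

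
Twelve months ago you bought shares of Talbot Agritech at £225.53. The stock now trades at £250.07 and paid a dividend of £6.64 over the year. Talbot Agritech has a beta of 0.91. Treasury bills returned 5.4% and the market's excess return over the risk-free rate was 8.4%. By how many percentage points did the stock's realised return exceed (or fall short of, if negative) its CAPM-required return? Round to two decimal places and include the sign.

Realised HPR = (P1 + D1 − P0) / P0 = (250.07 + 6.64 − 225.53) / 225.53 = 31.18 / 225.53 = 13.8252%
CAPM required = R_f + β·MRP = 5.4% + 0.91 × 8.4% = 13.0440%
α = realised − required = 13.8252% − 13.0440% = +0.78%

+0.78%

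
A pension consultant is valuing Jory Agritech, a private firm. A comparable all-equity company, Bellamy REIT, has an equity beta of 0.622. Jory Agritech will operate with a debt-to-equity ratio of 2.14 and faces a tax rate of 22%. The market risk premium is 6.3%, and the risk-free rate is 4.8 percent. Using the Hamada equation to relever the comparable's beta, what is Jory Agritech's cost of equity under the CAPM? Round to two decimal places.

β_L = β_U × [1 + (1 − t)(D/E)] = 0.622 × [1 + (1 − 0.22) × 2.14]
    = 0.622 × [1 + 0.78 × 2.14] = 0.622 × 2.6692 = 1.6602
E(R) = R_f + β_L × MRP = 4.8% + 1.6602 × 6.3% = 15.26%

15.26%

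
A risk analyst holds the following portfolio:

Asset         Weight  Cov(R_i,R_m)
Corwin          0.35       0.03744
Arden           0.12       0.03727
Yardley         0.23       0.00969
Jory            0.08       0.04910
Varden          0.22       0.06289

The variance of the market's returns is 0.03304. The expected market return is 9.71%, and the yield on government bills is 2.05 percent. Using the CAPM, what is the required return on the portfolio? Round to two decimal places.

10.76%

β_Corwin = 0.03744 / 0.03304 = 1.1332
β_Arden = 0.03727 / 0.03304 = 1.1280
β_Yardley = 0.00969 / 0.03304 = 0.2933
β_Jory = 0.04910 / 0.03304 = 1.4861
β_Varden = 0.06289 / 0.03304 = 1.9035
β_P = Σ w_i β_i = 0.35×1.1332 + 0.12×1.1280 + 0.23×0.2933 + 0.08×1.4861 + 0.22×1.9035 = 1.1371
MRP = 9.71% − 2.05% = 7.66%
E(R_P) = R_f + β_P × MRP = 2.05% + 1.1371 × 7.66% = 10.76%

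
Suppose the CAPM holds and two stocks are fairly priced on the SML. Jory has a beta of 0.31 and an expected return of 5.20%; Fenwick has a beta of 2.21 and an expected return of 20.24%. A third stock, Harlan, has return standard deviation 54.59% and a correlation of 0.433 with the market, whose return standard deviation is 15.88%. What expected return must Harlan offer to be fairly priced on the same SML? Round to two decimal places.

MRP = (20.24% − 5.20%) / (2.21 − 0.31) = 7.9158%
R_f = 5.20% − 0.31 × 7.9158% = 2.7461%
β_Harlan = ρ·σ_i/σ_m = 0.433 × 54.59 / 15.88 = 1.4885
E(R_Harlan) = R_f + β × MRP = 2.7461% + 1.4885 × 7.9158% = 14.53%

14.53%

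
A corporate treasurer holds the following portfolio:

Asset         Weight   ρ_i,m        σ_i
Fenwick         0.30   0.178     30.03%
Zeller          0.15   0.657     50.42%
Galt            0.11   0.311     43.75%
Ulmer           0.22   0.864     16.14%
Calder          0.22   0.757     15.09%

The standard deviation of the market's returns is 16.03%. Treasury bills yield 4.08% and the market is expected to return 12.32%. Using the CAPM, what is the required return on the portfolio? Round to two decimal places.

11.10%

β_Fenwick = 0.178 × 30.03% / 16.03% = 0.3335
β_Zeller = 0.657 × 50.42% / 16.03% = 2.0665
β_Galt = 0.311 × 43.75% / 16.03% = 0.8488
β_Ulmer = 0.864 × 16.14% / 16.03% = 0.8699
β_Calder = 0.757 × 15.09% / 16.03% = 0.7126
β_P = Σ w_i β_i = 0.30×0.3335 + 0.15×2.0665 + 0.11×0.8488 + 0.22×0.8699 + 0.22×0.7126 = 0.8515
MRP = 12.32% − 4.08% = 8.24%
E(R_P) = R_f + β_P × MRP = 4.08% + 0.8515 × 8.24% = 11.10%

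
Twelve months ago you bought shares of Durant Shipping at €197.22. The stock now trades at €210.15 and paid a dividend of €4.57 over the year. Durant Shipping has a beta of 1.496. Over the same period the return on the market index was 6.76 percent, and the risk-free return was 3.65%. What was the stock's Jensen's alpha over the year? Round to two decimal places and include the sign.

Realised HPR = (P1 + D1 − P0) / P0 = (210.15 + 4.57 − 197.22) / 197.22 = 17.50 / 197.22 = 8.8733%
MRP = 6.76% − 3.65% = 3.11%
CAPM required = R_f + β·MRP = 3.65% + 1.496 × 3.11% = 8.30256%
α = realised − required = 8.8733% − 8.30256% = +0.57%

+0.57%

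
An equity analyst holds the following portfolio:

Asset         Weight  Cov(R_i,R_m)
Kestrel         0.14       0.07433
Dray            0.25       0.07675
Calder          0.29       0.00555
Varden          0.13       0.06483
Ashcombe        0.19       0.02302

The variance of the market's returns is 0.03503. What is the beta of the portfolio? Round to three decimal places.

β_Kestrel = 0.07433 / 0.03503 = 2.1219
β_Dray = 0.07675 / 0.03503 = 2.1910
β_Calder = 0.00555 / 0.03503 = 0.1584
β_Varden = 0.06483 / 0.03503 = 1.8507
β_Ashcombe = 0.02302 / 0.03503 = 0.6572
β_P = Σ w_i β_i = 0.14×2.1219 + 0.25×2.1910 + 0.29×0.1584 + 0.13×1.8507 + 0.19×0.6572 = 1.2562

1.256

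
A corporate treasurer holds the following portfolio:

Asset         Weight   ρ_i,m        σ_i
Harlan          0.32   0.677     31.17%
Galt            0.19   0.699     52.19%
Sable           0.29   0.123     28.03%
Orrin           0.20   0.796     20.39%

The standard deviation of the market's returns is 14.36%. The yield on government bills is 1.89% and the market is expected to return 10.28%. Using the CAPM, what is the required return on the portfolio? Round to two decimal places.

12.37%

β_Harlan = 0.677 × 31.17% / 14.36% = 1.4695
β_Galt = 0.699 × 52.19% / 14.36% = 2.5404
β_Sable = 0.123 × 28.03% / 14.36% = 0.2401
β_Orrin = 0.796 × 20.39% / 14.36% = 1.1303
β_P = Σ w_i β_i = 0.32×1.4695 + 0.19×2.5404 + 0.29×0.2401 + 0.20×1.1303 = 1.2486
MRP = 10.28% − 1.89% = 8.39%
E(R_P) = R_f + β_P × MRP = 1.89% + 1.2486 × 8.39% = 12.37%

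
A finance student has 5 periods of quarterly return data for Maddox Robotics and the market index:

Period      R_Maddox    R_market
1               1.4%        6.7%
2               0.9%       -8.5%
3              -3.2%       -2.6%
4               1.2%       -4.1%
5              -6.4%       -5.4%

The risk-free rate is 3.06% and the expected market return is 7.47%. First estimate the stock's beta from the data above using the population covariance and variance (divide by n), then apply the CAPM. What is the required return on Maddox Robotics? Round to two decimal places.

3.82%

Mean R_i = (1.4 + 0.9 − 3.2 + 1.2 − 6.4) / 5 = -1.2200%
Mean R_m = (6.7 − 8.5 − 2.6 − 4.1 − 5.4) / 5 = -2.7800%
Σ(R_i − R̄_i)(R_m − R̄_m) = 22.7320  ⇒  Cov = 22.7320 / 5 = 4.5464
Σ(R_m − R̄_m)² = 131.2280  ⇒  Var(R_m) = 131.2280 / 5 = 26.2456
β = Cov / Var(R_m) = 4.5464 / 26.2456 = 0.1732
MRP = 7.47% − 3.06% = 4.41%
E(R) = R_f + β × MRP = 3.06% + 0.1732 × 4.41% = 3.82%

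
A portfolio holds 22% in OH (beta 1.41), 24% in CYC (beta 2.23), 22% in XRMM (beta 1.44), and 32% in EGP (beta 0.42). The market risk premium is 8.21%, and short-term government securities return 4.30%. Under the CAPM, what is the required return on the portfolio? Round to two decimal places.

14.95%

β_P = Σ w_i β_i = 0.22×1.41 + 0.24×2.23 + 0.22×1.44 + 0.32×0.42 = 1.2966
E(R_P) = R_f + β_P × MRP = 4.30% + 1.2966 × 8.21% = 14.95%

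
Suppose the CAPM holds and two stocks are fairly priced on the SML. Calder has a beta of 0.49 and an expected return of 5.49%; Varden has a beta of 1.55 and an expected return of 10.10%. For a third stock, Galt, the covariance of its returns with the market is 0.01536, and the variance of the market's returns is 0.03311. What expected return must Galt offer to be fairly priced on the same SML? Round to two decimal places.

5.38%

MRP = (10.10% − 5.49%) / (1.55 − 0.49) = 4.3491%
R_f = 5.49% − 0.49 × 4.3491% = 3.3589%
β_Galt = Cov / Var(R_m) = 0.01536 / 0.03311 = 0.4639
E(R_Galt) = R_f + β × MRP = 3.3589% + 0.4639 × 4.3491% = 5.38%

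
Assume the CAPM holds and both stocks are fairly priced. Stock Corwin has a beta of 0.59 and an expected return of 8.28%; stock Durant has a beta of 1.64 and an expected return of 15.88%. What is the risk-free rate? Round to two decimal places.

Both satisfy E(R) = R_f + β·MRP, so the slope of the SML is
MRP = (15.88% − 8.28%) / (1.64 − 0.59) = 7.60% / 1.05 = 7.2381%
R_f = E(R_Corwin) − β_Corwin·MRP = 8.28% − 0.59 × 7.2381% = 4.0095%

4.01%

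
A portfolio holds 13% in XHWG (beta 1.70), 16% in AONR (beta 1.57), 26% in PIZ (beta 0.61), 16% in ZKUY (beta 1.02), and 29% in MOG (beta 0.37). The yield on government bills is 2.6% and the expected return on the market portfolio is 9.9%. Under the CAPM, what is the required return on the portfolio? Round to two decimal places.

β_P = Σ w_i β_i = 0.13×1.70 + 0.16×1.57 + 0.26×0.61 + 0.16×1.02 + 0.29×0.37 = 0.9013
MRP = 9.9% − 2.6% = 7.30%
E(R_P) = R_f + β_P × MRP = 2.6% + 0.9013 × 7.3% = 9.18%

9.18%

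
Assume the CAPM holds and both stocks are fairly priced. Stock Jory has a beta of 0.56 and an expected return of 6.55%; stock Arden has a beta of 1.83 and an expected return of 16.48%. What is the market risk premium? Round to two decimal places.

7.82%

Both satisfy E(R) = R_f + β·MRP, so the slope of the SML is
MRP = (16.48% − 6.55%) / (1.83 − 0.56) = 9.93% / 1.27 = 7.8189%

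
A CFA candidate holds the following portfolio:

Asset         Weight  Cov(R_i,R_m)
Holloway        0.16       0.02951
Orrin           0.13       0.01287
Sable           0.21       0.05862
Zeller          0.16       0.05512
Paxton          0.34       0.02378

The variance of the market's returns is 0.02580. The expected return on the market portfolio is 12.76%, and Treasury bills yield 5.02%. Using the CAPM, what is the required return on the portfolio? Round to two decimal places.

β_Holloway = 0.02951 / 0.02580 = 1.1438
β_Orrin = 0.01287 / 0.02580 = 0.4988
β_Sable = 0.05862 / 0.02580 = 2.2721
β_Zeller = 0.05512 / 0.02580 = 2.1364
β_Paxton = 0.02378 / 0.02580 = 0.9217
β_P = Σ w_i β_i = 0.16×1.1438 + 0.13×0.4988 + 0.21×2.2721 + 0.16×2.1364 + 0.34×0.9217 = 1.3802
MRP = 12.76% − 5.02% = 7.74%
E(R_P) = R_f + β_P × MRP = 5.02% + 1.3802 × 7.74% = 15.70%

15.70%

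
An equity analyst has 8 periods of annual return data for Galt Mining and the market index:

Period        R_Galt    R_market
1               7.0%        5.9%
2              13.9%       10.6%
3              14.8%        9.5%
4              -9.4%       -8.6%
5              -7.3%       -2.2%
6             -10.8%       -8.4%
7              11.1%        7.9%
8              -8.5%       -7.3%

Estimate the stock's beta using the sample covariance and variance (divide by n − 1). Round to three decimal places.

1.325

Mean R_i = (7.0 + 13.9 + 14.8 − 9.4 − 7.3 − 10.8 + 11.1 − 8.5) / 8 = 1.3500%
Mean R_m = (5.9 + 10.6 + 9.5 − 8.6 − 2.2 − 8.4 + 7.9 − 7.3) / 8 = 0.9250%
Σ(R_i − R̄_i)(R_m − R̄_m) = 656.6100  ⇒  Cov = 656.6100 / 7 = 93.8014
Σ(R_m − R̄_m)² = 495.6350  ⇒  Var(R_m) = 495.6350 / 7 = 70.8050
β = Cov / Var(R_m) = 93.8014 / 70.8050 = 1.3248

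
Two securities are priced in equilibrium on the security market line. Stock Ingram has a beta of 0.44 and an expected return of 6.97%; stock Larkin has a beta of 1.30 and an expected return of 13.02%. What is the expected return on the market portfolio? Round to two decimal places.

10.91%

Both satisfy E(R) = R_f + β·MRP, so the slope of the SML is
MRP = (13.02% − 6.97%) / (1.30 − 0.44) = 6.05% / 0.86 = 7.0349%
R_f = E(R_Ingram) − β_Ingram·MRP = 6.97% − 0.44 × 7.0349% = 3.8746%
E(R_m) = R_f + MRP = 3.8746% + 7.0349% = 10.91%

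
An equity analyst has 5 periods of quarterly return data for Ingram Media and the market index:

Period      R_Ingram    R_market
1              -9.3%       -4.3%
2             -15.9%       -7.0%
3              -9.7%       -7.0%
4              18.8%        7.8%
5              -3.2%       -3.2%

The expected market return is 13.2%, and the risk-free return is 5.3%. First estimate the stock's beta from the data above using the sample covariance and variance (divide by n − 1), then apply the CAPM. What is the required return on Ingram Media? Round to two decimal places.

22.32%

Mean R_i = (-9.3 − 15.9 − 9.7 + 18.8 − 3.2) / 5 = -3.8600%
Mean R_m = (-4.3 − 7.0 − 7.0 + 7.8 − 3.2) / 5 = -2.7400%
Σ(R_i − R̄_i)(R_m − R̄_m) = 323.1880  ⇒  Cov = 323.1880 / 4 = 80.7970
Σ(R_m − R̄_m)² = 150.0320  ⇒  Var(R_m) = 150.0320 / 4 = 37.5080
β = Cov / Var(R_m) = 80.7970 / 37.5080 = 2.1541
MRP = 13.2% − 5.3% = 7.90%
E(R) = R_f + β × MRP = 5.3% + 2.1541 × 7.9% = 22.32%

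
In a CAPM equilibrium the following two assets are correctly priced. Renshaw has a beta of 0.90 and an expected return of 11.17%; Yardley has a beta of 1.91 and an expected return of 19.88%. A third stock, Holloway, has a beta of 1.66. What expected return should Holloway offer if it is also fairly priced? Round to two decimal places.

17.72%

MRP (SML slope) = (19.88% − 11.17%) / (1.91 − 0.90) = 8.71% / 1.01 = 8.6238%
R_f (intercept) = 11.17% − 0.90 × 8.6238% = 3.4086%
E(R_Holloway) = R_f + β × MRP = 3.4086% + 1.66 × 8.6238% = 17.72%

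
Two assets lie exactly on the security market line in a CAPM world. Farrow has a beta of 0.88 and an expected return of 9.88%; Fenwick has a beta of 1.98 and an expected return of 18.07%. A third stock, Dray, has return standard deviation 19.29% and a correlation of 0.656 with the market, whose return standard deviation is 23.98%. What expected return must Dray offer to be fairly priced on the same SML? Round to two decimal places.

7.26%

MRP = (18.07% − 9.88%) / (1.98 − 0.88) = 7.4455%
R_f = 9.88% − 0.88 × 7.4455% = 3.3280%
β_Dray = ρ·σ_i/σ_m = 0.656 × 19.29 / 23.98 = 0.5277
E(R_Dray) = R_f + β × MRP = 3.3280% + 0.5277 × 7.4455% = 7.26%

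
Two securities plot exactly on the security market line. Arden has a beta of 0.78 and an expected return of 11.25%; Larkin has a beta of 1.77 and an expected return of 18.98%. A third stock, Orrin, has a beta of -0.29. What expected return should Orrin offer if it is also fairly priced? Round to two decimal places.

MRP (SML slope) = (18.98% − 11.25%) / (1.77 − 0.78) = 7.73% / 0.99 = 7.8081%
R_f (intercept) = 11.25% − 0.78 × 7.8081% = 5.1597%
E(R_Orrin) = R_f + β × MRP = 5.1597% + -0.29 × 7.8081% = 2.90%

2.90%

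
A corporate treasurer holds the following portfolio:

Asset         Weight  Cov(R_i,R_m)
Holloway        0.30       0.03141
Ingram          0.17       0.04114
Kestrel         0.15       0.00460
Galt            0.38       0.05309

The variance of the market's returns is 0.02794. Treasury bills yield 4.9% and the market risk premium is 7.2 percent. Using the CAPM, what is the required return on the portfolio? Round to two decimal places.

β_Holloway = 0.03141 / 0.02794 = 1.1242
β_Ingram = 0.04114 / 0.02794 = 1.4724
β_Kestrel = 0.00460 / 0.02794 = 0.1646
β_Galt = 0.05309 / 0.02794 = 1.9001
β_P = Σ w_i β_i = 0.30×1.1242 + 0.17×1.4724 + 0.15×0.1646 + 0.38×1.9001 = 1.3343
E(R_P) = R_f + β_P × MRP = 4.9% + 1.3343 × 7.2% = 14.51%

14.51%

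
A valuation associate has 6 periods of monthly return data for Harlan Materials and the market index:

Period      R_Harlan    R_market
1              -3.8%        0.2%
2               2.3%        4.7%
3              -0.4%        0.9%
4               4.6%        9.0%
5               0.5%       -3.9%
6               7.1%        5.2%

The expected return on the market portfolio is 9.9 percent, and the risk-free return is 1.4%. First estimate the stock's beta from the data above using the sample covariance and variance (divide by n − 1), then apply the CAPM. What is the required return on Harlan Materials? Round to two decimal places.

6.22%

Mean R_i = (-3.8 + 2.3 − 0.4 + 4.6 + 0.5 + 7.1) / 6 = 1.7167%
Mean R_m = (0.2 + 4.7 + 0.9 + 9.0 − 3.9 + 5.2) / 6 = 2.6833%
Σ(R_i − R̄_i)(R_m − R̄_m) = 58.4217  ⇒  Cov = 58.4217 / 5 = 11.6843
Σ(R_m − R̄_m)² = 102.9883  ⇒  Var(R_m) = 102.9883 / 5 = 20.5977
β = Cov / Var(R_m) = 11.6843 / 20.5977 = 0.5673
MRP = 9.9% − 1.4% = 8.50%
E(R) = R_f + β × MRP = 1.4% + 0.5673 × 8.5% = 6.22%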